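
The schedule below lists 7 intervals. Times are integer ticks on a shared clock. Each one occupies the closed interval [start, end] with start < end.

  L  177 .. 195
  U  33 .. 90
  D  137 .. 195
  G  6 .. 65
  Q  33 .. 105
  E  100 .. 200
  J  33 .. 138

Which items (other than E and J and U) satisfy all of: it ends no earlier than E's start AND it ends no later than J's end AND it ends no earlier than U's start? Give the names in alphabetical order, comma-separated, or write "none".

Conditions: its end is no earlier than E's start (X.end >= 100) AND its end is no later than J's end (X.end <= 138) AND its end is no earlier than U's start (X.end >= 33).
D: end 195 >= 100? ✓; end 195 <= 138? ✗; end 195 >= 33? ✓ → no.
G: end 65 >= 100? ✗; end 65 <= 138? ✓; end 65 >= 33? ✓ → no.
L: end 195 >= 100? ✓; end 195 <= 138? ✗; end 195 >= 33? ✓ → no.
Q: end 105 >= 100? ✓; end 105 <= 138? ✓; end 105 >= 33? ✓ → yes.
Result: Q.

Q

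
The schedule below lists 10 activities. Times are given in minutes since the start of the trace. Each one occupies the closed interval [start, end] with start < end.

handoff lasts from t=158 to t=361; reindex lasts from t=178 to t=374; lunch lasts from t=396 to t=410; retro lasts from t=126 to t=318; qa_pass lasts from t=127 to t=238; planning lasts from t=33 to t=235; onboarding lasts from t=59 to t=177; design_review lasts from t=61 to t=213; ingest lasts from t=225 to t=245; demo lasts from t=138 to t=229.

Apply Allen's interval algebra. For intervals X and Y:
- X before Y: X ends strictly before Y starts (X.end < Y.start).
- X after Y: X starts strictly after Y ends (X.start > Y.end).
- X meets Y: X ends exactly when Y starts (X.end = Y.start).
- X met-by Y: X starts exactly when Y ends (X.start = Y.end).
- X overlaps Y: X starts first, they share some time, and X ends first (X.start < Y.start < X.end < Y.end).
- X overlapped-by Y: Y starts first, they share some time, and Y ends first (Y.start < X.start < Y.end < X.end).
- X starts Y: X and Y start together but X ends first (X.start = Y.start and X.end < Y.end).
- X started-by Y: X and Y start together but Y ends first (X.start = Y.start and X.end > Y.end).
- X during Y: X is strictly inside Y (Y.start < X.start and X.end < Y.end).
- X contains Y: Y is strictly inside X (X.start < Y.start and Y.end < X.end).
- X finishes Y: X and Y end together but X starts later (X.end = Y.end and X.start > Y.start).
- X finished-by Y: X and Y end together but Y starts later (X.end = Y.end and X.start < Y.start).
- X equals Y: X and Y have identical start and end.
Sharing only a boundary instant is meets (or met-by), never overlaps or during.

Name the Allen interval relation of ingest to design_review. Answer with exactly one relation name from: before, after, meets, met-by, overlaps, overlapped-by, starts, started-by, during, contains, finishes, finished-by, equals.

ingest = [t=225, t=245]; design_review = [t=61, t=213].
Compare endpoints: ingest.start > design_review.start, ingest.start > design_review.end, ingest.end > design_review.start, ingest.end > design_review.end.
That pattern is 'after'.

after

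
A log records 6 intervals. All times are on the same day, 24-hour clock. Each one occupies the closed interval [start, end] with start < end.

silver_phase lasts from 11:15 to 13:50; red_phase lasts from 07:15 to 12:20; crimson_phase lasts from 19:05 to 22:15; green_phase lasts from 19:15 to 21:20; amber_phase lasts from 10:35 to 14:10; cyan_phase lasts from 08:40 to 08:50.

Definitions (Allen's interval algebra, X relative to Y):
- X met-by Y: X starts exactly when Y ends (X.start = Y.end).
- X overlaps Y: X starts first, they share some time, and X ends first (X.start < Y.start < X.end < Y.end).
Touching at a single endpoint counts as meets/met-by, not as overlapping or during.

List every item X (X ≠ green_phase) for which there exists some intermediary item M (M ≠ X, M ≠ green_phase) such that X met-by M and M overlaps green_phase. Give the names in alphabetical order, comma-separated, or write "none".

none

Target green_phase = [19:15, 21:20].
Intermediaries M with M overlaps green_phase: none.
Union: none.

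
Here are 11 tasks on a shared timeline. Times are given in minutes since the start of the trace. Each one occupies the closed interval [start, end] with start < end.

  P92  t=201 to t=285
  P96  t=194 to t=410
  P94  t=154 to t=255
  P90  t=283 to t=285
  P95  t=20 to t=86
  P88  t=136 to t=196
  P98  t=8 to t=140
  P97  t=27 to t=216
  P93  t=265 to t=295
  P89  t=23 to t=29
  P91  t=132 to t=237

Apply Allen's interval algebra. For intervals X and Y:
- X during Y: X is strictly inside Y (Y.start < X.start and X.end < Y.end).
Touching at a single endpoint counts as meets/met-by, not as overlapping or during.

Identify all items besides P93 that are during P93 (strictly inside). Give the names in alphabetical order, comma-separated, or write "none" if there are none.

Target P93 = [t=265, t=295].
P88 [t=136, t=196] → before → no.
P89 [t=23, t=29] → before → no.
P90 [t=283, t=285] → during → yes.
P91 [t=132, t=237] → before → no.
P92 [t=201, t=285] → overlaps → no.
P94 [t=154, t=255] → before → no.
P95 [t=20, t=86] → before → no.
P96 [t=194, t=410] → contains → no.
P97 [t=27, t=216] → before → no.
P98 [t=8, t=140] → before → no.
Result: P90.

P90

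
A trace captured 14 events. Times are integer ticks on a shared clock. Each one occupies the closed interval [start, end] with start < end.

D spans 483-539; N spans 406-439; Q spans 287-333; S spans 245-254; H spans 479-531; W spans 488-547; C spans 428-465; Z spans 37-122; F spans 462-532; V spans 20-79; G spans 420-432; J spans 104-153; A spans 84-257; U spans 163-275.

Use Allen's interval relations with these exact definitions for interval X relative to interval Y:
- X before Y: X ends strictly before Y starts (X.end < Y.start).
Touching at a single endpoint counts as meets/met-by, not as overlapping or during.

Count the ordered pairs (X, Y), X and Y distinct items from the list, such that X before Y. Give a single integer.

74

Checking all 182 ordered pairs for relation 'before'; matching pairs in alphabetical order:
(A, C): A before C ✓
(A, D): A before D ✓
(A, F): A before F ✓
(A, G): A before G ✓
(A, H): A before H ✓
(A, N): A before N ✓
(A, Q): A before Q ✓
(A, W): A before W ✓
(C, D): C before D ✓
(C, H): C before H ✓
(C, W): C before W ✓
(G, D): G before D ✓
(G, F): G before F ✓
(G, H): G before H ✓
(G, W): G before W ✓
(J, C): J before C ✓
(J, D): J before D ✓
(J, F): J before F ✓
(J, G): J before G ✓
(J, H): J before H ✓
(J, N): J before N ✓
(J, Q): J before Q ✓
(J, S): J before S ✓
(J, U): J before U ✓
... plus 50 further pairs not listed.
Count: 74.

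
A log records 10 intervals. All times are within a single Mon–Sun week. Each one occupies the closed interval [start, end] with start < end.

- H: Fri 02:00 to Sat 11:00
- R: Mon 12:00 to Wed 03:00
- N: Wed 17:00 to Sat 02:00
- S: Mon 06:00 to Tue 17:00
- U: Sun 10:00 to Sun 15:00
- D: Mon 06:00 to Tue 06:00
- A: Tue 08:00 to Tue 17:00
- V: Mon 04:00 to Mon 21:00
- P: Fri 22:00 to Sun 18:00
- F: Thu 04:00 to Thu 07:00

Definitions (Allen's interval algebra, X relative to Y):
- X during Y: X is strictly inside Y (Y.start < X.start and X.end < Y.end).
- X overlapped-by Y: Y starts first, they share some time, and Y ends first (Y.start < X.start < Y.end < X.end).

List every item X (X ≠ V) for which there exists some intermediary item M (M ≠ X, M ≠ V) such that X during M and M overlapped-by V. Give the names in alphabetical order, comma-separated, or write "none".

A

Target V = [Mon 04:00, Mon 21:00].
Intermediaries M with M overlapped-by V: D, R, S.
Via D — items with X during D: none.
Via R — items with X during R: A.
Via S — items with X during S: none.
Union: A.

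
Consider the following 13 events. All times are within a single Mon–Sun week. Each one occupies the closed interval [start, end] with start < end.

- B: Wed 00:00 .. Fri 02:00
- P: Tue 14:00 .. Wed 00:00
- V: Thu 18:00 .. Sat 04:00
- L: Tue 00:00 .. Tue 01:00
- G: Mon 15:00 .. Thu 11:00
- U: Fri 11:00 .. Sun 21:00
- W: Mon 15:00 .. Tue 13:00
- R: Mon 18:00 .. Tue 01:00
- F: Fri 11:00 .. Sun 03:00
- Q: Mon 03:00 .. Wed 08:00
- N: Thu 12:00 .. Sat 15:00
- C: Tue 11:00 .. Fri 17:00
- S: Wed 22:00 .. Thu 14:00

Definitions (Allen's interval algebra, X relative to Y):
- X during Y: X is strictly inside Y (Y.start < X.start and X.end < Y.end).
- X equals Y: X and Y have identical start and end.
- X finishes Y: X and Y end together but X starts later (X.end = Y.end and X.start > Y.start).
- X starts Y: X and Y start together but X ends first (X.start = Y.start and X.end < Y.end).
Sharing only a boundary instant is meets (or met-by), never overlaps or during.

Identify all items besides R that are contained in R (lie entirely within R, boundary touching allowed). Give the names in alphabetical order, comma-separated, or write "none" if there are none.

Target R = [Mon 18:00, Tue 01:00].
B [Wed 00:00, Fri 02:00] → after → no.
C [Tue 11:00, Fri 17:00] → after → no.
F [Fri 11:00, Sun 03:00] → after → no.
G [Mon 15:00, Thu 11:00] → contains → no.
L [Tue 00:00, Tue 01:00] → finishes → yes.
N [Thu 12:00, Sat 15:00] → after → no.
P [Tue 14:00, Wed 00:00] → after → no.
Q [Mon 03:00, Wed 08:00] → contains → no.
S [Wed 22:00, Thu 14:00] → after → no.
U [Fri 11:00, Sun 21:00] → after → no.
V [Thu 18:00, Sat 04:00] → after → no.
W [Mon 15:00, Tue 13:00] → contains → no.
Result: L.

L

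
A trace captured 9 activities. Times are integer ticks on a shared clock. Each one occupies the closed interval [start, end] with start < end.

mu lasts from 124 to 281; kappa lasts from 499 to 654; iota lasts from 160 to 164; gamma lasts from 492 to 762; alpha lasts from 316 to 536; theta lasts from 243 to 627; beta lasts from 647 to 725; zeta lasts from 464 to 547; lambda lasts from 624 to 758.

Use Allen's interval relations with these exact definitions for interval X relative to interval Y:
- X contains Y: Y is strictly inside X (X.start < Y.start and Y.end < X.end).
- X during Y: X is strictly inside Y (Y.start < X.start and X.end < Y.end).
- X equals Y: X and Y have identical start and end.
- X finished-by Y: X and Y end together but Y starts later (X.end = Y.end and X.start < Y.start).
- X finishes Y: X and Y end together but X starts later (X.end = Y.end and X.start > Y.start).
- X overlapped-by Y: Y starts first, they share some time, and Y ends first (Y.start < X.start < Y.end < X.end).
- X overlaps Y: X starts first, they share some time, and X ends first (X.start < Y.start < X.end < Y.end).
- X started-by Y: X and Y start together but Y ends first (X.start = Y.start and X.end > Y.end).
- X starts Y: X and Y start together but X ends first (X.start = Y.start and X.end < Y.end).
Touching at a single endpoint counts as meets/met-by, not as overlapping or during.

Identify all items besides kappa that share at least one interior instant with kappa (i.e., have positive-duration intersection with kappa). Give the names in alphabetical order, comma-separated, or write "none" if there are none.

Target kappa = [499, 654].
alpha [316, 536] → overlaps → yes.
beta [647, 725] → overlapped-by → yes.
gamma [492, 762] → contains → yes.
iota [160, 164] → before → no.
lambda [624, 758] → overlapped-by → yes.
mu [124, 281] → before → no.
theta [243, 627] → overlaps → yes.
zeta [464, 547] → overlaps → yes.
Result: alpha, beta, gamma, lambda, theta, zeta.

alpha, beta, gamma, lambda, theta, zeta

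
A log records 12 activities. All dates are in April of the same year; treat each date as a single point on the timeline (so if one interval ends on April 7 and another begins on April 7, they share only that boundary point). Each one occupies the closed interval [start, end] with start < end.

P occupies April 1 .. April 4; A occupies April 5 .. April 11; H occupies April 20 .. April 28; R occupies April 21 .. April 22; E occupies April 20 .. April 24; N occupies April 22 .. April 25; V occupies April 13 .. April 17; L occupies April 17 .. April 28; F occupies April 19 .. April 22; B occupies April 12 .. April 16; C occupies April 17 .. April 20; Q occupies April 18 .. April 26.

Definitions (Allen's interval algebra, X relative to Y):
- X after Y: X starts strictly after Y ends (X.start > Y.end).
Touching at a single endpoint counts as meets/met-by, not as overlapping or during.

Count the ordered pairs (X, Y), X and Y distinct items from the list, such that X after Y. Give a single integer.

37

Checking all 132 ordered pairs for relation 'after'; matching pairs in alphabetical order:
(A, P): A after P ✓
(B, A): B after A ✓
(B, P): B after P ✓
(C, A): C after A ✓
(C, B): C after B ✓
(C, P): C after P ✓
(E, A): E after A ✓
(E, B): E after B ✓
(E, P): E after P ✓
(E, V): E after V ✓
(F, A): F after A ✓
(F, B): F after B ✓
(F, P): F after P ✓
(F, V): F after V ✓
(H, A): H after A ✓
(H, B): H after B ✓
(H, P): H after P ✓
(H, V): H after V ✓
(L, A): L after A ✓
(L, B): L after B ✓
(L, P): L after P ✓
(N, A): N after A ✓
(N, B): N after B ✓
(N, C): N after C ✓
... plus 13 further pairs not listed.
Count: 37.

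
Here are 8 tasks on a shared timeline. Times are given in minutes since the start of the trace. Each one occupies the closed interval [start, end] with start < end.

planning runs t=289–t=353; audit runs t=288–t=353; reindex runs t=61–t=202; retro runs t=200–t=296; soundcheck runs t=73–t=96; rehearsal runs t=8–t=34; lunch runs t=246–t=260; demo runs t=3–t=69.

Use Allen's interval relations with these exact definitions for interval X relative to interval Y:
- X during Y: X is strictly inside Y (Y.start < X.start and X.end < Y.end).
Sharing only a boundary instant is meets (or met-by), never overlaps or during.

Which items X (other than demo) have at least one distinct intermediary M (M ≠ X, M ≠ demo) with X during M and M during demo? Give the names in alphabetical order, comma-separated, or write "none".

Target demo = [t=3, t=69].
Intermediaries M with M during demo: rehearsal.
Via rehearsal — items with X during rehearsal: none.
Union: none.

none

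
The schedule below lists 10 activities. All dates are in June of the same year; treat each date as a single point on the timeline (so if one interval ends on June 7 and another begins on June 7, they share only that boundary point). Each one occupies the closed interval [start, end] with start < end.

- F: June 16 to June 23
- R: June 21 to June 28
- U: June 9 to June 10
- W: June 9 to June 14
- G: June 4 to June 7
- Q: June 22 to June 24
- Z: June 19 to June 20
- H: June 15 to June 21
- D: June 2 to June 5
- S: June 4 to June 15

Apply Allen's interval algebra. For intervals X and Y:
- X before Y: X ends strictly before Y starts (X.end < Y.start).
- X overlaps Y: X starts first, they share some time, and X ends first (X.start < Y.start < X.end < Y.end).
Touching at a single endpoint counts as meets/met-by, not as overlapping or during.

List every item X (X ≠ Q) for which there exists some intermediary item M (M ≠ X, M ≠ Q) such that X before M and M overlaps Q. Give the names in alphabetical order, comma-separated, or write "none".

Target Q = [June 22, June 24].
Intermediaries M with M overlaps Q: F.
Via F — items with X before F: D, G, S, U, W.
Union: D, G, S, U, W.

D, G, S, U, W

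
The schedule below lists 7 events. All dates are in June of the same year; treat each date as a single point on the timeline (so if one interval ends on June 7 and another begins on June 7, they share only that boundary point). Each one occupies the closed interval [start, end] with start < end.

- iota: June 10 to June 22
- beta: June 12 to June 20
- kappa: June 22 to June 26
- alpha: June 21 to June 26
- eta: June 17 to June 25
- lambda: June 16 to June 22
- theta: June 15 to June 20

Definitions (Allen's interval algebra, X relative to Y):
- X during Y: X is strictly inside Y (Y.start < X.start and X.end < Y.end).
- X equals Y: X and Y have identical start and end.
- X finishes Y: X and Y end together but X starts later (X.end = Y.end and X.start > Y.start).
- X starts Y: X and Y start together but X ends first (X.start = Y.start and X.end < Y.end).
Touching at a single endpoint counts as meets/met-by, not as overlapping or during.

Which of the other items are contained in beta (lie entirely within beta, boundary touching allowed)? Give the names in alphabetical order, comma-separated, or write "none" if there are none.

Target beta = [June 12, June 20].
alpha [June 21, June 26] → after → no.
eta [June 17, June 25] → overlapped-by → no.
iota [June 10, June 22] → contains → no.
kappa [June 22, June 26] → after → no.
lambda [June 16, June 22] → overlapped-by → no.
theta [June 15, June 20] → finishes → yes.
Result: theta.

theta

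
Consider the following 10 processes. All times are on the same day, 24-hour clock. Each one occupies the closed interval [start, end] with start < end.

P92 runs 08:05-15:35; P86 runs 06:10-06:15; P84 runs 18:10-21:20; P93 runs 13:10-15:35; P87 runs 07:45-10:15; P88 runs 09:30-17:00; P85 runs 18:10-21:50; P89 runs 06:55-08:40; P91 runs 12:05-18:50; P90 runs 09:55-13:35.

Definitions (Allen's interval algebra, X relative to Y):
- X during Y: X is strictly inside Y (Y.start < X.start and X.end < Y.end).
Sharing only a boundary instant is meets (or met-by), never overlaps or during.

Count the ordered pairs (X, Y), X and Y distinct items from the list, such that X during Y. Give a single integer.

4

Checking all 90 ordered pairs for relation 'during'; matching pairs in alphabetical order:
(P90, P88): P90 during P88 ✓
(P90, P92): P90 during P92 ✓
(P93, P88): P93 during P88 ✓
(P93, P91): P93 during P91 ✓
Count: 4.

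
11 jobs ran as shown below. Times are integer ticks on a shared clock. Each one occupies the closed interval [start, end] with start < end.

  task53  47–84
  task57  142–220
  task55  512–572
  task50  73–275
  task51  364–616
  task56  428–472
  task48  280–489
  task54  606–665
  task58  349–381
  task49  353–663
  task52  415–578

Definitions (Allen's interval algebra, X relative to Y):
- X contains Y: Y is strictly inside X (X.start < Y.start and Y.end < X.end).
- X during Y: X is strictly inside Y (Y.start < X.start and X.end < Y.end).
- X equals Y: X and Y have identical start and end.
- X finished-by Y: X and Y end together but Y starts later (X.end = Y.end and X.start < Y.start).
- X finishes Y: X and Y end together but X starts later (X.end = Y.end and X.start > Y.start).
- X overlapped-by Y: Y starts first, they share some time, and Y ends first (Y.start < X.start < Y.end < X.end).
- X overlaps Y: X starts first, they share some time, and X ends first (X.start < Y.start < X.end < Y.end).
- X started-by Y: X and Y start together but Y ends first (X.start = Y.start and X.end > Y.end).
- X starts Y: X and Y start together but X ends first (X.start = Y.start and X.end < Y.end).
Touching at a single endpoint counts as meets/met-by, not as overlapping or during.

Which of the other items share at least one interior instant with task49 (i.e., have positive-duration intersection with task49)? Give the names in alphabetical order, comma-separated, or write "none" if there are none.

task48, task51, task52, task54, task55, task56, task58

Target task49 = [353, 663].
task48 [280, 489] → overlaps → yes.
task50 [73, 275] → before → no.
task51 [364, 616] → during → yes.
task52 [415, 578] → during → yes.
task53 [47, 84] → before → no.
task54 [606, 665] → overlapped-by → yes.
task55 [512, 572] → during → yes.
task56 [428, 472] → during → yes.
task57 [142, 220] → before → no.
task58 [349, 381] → overlaps → yes.
Result: task48, task51, task52, task54, task55, task56, task58.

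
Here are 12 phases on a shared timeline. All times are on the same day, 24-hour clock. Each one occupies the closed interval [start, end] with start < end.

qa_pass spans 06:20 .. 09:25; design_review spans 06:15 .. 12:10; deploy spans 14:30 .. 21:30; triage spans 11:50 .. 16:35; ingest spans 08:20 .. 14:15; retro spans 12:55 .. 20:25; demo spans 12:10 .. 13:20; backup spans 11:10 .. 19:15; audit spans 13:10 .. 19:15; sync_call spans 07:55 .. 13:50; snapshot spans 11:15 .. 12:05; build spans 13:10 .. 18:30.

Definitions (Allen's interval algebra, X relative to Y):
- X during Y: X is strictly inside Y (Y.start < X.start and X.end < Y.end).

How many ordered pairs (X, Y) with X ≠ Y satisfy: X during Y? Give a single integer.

13

Checking all 132 ordered pairs for relation 'during'; matching pairs in alphabetical order:
(audit, retro): audit during retro ✓
(build, backup): build during backup ✓
(build, retro): build during retro ✓
(demo, backup): demo during backup ✓
(demo, ingest): demo during ingest ✓
(demo, sync_call): demo during sync_call ✓
(demo, triage): demo during triage ✓
(qa_pass, design_review): qa_pass during design_review ✓
(snapshot, backup): snapshot during backup ✓
(snapshot, design_review): snapshot during design_review ✓
(snapshot, ingest): snapshot during ingest ✓
(snapshot, sync_call): snapshot during sync_call ✓
(triage, backup): triage during backup ✓
Count: 13.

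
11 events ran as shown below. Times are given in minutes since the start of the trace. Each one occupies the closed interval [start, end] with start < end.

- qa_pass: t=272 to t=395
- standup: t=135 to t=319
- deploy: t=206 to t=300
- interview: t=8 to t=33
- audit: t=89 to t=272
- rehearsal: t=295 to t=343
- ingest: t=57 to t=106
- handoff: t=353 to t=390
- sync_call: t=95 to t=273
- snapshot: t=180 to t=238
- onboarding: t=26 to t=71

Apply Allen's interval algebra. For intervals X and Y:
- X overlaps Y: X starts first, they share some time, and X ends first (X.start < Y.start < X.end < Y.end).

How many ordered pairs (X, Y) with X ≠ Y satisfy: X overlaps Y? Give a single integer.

15

Checking all 110 ordered pairs for relation 'overlaps'; matching pairs in alphabetical order:
(audit, deploy): audit overlaps deploy ✓
(audit, standup): audit overlaps standup ✓
(audit, sync_call): audit overlaps sync_call ✓
(deploy, qa_pass): deploy overlaps qa_pass ✓
(deploy, rehearsal): deploy overlaps rehearsal ✓
(ingest, audit): ingest overlaps audit ✓
(ingest, sync_call): ingest overlaps sync_call ✓
(interview, onboarding): interview overlaps onboarding ✓
(onboarding, ingest): onboarding overlaps ingest ✓
(snapshot, deploy): snapshot overlaps deploy ✓
(standup, qa_pass): standup overlaps qa_pass ✓
(standup, rehearsal): standup overlaps rehearsal ✓
(sync_call, deploy): sync_call overlaps deploy ✓
(sync_call, qa_pass): sync_call overlaps qa_pass ✓
(sync_call, standup): sync_call overlaps standup ✓
Count: 15.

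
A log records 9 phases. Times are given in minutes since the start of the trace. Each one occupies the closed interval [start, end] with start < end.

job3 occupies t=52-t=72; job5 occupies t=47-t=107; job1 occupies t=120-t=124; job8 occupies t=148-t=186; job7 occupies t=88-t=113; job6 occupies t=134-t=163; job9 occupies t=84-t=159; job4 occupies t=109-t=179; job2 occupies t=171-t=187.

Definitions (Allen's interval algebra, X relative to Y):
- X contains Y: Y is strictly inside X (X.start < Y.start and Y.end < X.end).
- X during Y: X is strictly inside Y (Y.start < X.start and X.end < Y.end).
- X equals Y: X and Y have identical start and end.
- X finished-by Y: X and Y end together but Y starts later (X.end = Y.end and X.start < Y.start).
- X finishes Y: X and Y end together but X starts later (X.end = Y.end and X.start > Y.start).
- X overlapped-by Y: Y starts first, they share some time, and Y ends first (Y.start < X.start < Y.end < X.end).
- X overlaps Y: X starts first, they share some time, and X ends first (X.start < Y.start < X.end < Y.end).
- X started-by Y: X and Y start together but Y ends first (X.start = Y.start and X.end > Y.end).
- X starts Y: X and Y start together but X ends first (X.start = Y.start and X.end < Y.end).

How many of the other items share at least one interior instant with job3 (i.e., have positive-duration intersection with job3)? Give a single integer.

Target job3 = [t=52, t=72].
job1 [t=120, t=124] → after → no.
job2 [t=171, t=187] → after → no.
job4 [t=109, t=179] → after → no.
job5 [t=47, t=107] → contains → counts.
job6 [t=134, t=163] → after → no.
job7 [t=88, t=113] → after → no.
job8 [t=148, t=186] → after → no.
job9 [t=84, t=159] → after → no.
Total: 1.

1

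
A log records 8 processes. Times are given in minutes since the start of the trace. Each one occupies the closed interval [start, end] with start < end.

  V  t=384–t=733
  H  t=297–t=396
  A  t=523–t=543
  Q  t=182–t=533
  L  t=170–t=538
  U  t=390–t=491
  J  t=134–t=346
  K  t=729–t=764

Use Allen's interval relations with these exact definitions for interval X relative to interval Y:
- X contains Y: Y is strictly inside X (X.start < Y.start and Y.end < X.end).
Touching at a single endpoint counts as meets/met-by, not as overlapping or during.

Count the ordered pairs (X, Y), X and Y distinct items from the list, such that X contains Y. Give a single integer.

7

Checking all 56 ordered pairs for relation 'contains'; matching pairs in alphabetical order:
(L, H): L contains H ✓
(L, Q): L contains Q ✓
(L, U): L contains U ✓
(Q, H): Q contains H ✓
(Q, U): Q contains U ✓
(V, A): V contains A ✓
(V, U): V contains U ✓
Count: 7.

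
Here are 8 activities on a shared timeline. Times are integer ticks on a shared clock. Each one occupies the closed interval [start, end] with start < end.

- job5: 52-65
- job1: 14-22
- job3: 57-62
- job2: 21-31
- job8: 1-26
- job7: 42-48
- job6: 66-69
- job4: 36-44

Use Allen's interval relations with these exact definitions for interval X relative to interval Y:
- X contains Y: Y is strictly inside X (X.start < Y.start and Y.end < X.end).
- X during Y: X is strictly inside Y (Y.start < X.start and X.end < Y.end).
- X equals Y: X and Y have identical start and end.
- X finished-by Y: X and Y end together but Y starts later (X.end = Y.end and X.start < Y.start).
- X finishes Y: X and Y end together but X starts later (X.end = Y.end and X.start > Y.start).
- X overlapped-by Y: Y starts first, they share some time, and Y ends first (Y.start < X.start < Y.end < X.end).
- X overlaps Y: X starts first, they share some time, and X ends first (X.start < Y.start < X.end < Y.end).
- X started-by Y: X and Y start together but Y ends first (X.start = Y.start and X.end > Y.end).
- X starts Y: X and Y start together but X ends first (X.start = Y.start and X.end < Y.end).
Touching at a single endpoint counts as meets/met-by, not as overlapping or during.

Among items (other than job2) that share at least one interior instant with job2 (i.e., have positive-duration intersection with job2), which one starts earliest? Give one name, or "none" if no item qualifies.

job8

Target job2 = [21, 31].
job1 [14, 22] → overlaps → candidate.
job3 [57, 62] → after → excluded.
job4 [36, 44] → after → excluded.
job5 [52, 65] → after → excluded.
job6 [66, 69] → after → excluded.
job7 [42, 48] → after → excluded.
job8 [1, 26] → overlaps → candidate.
Among candidates, earliest start is 1 → job8.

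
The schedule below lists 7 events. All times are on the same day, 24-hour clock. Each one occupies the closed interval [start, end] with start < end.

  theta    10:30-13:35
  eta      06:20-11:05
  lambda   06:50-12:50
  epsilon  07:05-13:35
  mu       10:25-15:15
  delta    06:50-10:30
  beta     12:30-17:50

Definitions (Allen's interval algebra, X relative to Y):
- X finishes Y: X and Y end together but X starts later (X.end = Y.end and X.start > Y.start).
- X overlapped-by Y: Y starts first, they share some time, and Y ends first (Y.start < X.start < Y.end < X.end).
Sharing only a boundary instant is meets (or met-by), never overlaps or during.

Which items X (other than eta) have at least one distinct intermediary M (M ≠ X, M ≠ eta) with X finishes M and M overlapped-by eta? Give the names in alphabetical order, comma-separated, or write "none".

Target eta = [06:20, 11:05].
Intermediaries M with M overlapped-by eta: epsilon, lambda, mu, theta.
Via epsilon — items with X finishes epsilon: theta.
Via lambda — items with X finishes lambda: none.
Via mu — items with X finishes mu: none.
Via theta — items with X finishes theta: none.
Union: theta.

theta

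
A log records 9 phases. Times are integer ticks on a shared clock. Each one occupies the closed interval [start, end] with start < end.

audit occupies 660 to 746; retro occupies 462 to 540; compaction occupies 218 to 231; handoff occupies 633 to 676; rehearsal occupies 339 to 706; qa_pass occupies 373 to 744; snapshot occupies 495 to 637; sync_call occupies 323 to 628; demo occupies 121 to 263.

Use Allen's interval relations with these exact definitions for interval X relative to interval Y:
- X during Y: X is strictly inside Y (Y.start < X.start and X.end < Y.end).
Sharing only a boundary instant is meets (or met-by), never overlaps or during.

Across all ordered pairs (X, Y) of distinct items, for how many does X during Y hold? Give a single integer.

8

Checking all 72 ordered pairs for relation 'during'; matching pairs in alphabetical order:
(compaction, demo): compaction during demo ✓
(handoff, qa_pass): handoff during qa_pass ✓
(handoff, rehearsal): handoff during rehearsal ✓
(retro, qa_pass): retro during qa_pass ✓
(retro, rehearsal): retro during rehearsal ✓
(retro, sync_call): retro during sync_call ✓
(snapshot, qa_pass): snapshot during qa_pass ✓
(snapshot, rehearsal): snapshot during rehearsal ✓
Count: 8.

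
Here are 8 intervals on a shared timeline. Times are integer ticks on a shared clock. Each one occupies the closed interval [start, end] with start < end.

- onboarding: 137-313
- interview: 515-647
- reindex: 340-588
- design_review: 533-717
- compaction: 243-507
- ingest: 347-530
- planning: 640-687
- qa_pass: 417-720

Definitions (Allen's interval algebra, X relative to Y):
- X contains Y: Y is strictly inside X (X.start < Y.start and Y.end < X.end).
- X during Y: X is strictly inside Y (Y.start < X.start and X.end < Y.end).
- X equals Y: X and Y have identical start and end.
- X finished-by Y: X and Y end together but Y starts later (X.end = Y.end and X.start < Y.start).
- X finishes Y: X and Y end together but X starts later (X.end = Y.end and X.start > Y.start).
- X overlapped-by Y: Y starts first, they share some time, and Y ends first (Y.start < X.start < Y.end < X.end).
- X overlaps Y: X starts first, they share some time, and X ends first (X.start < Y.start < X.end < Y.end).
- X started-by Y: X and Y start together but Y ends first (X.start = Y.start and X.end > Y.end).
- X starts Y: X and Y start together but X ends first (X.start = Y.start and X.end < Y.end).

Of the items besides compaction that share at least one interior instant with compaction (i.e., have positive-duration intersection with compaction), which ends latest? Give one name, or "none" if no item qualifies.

Target compaction = [243, 507].
design_review [533, 717] → after → excluded.
ingest [347, 530] → overlapped-by → candidate.
interview [515, 647] → after → excluded.
onboarding [137, 313] → overlaps → candidate.
planning [640, 687] → after → excluded.
qa_pass [417, 720] → overlapped-by → candidate.
reindex [340, 588] → overlapped-by → candidate.
Among candidates, latest end is 720 → qa_pass.

qa_pass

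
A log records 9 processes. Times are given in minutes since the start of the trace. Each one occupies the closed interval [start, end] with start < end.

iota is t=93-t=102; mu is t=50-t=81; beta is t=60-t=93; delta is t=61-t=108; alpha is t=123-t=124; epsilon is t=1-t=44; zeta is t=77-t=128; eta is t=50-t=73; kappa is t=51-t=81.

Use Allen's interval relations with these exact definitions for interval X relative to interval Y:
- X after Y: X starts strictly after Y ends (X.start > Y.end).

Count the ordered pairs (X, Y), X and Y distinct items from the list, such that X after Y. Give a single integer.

18

Checking all 72 ordered pairs for relation 'after'; matching pairs in alphabetical order:
(alpha, beta): alpha after beta ✓
(alpha, delta): alpha after delta ✓
(alpha, epsilon): alpha after epsilon ✓
(alpha, eta): alpha after eta ✓
(alpha, iota): alpha after iota ✓
(alpha, kappa): alpha after kappa ✓
(alpha, mu): alpha after mu ✓
(beta, epsilon): beta after epsilon ✓
(delta, epsilon): delta after epsilon ✓
(eta, epsilon): eta after epsilon ✓
(iota, epsilon): iota after epsilon ✓
(iota, eta): iota after eta ✓
(iota, kappa): iota after kappa ✓
(iota, mu): iota after mu ✓
(kappa, epsilon): kappa after epsilon ✓
(mu, epsilon): mu after epsilon ✓
(zeta, epsilon): zeta after epsilon ✓
(zeta, eta): zeta after eta ✓
Count: 18.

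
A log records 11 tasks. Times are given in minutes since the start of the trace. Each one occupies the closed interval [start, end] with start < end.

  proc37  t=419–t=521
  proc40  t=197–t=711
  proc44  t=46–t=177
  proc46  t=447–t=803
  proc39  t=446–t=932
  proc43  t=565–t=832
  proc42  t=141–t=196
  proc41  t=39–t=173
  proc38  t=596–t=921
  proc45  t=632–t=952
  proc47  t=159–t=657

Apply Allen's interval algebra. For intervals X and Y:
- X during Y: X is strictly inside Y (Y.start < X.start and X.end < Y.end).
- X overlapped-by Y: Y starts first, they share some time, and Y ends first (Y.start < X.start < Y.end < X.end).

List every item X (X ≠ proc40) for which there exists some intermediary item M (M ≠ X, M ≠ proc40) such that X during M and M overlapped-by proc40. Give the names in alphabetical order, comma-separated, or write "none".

Target proc40 = [t=197, t=711].
Intermediaries M with M overlapped-by proc40: proc38, proc39, proc43, proc45, proc46.
Via proc38 — items with X during proc38: none.
Via proc39 — items with X during proc39: proc38, proc43, proc46.
Via proc43 — items with X during proc43: none.
Via proc45 — items with X during proc45: none.
Via proc46 — items with X during proc46: none.
Union: proc38, proc43, proc46.

proc38, proc43, proc46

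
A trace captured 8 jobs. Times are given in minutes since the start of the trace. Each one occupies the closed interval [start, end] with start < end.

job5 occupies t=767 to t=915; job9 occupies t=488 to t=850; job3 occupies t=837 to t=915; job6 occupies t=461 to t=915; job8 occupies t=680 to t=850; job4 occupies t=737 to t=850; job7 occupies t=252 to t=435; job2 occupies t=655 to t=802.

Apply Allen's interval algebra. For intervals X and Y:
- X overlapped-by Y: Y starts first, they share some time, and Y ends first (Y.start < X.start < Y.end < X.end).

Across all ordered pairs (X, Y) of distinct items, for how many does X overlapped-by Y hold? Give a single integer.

9

Checking all 56 ordered pairs for relation 'overlapped-by'; matching pairs in alphabetical order:
(job3, job4): job3 overlapped-by job4 ✓
(job3, job8): job3 overlapped-by job8 ✓
(job3, job9): job3 overlapped-by job9 ✓
(job4, job2): job4 overlapped-by job2 ✓
(job5, job2): job5 overlapped-by job2 ✓
(job5, job4): job5 overlapped-by job4 ✓
(job5, job8): job5 overlapped-by job8 ✓
(job5, job9): job5 overlapped-by job9 ✓
(job8, job2): job8 overlapped-by job2 ✓
Count: 9.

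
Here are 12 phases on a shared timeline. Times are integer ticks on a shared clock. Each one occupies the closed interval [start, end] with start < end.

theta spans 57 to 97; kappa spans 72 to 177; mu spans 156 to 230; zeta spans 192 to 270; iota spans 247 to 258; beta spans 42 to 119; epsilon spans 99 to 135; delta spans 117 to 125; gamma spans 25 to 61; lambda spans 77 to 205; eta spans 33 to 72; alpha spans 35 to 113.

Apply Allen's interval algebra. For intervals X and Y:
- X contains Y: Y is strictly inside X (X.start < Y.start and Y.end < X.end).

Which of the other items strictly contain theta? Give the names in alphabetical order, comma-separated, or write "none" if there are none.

Target theta = [57, 97].
alpha [35, 113] → contains → yes.
beta [42, 119] → contains → yes.
delta [117, 125] → after → no.
epsilon [99, 135] → after → no.
eta [33, 72] → overlaps → no.
gamma [25, 61] → overlaps → no.
iota [247, 258] → after → no.
kappa [72, 177] → overlapped-by → no.
lambda [77, 205] → overlapped-by → no.
mu [156, 230] → after → no.
zeta [192, 270] → after → no.
Result: alpha, beta.

alpha, beta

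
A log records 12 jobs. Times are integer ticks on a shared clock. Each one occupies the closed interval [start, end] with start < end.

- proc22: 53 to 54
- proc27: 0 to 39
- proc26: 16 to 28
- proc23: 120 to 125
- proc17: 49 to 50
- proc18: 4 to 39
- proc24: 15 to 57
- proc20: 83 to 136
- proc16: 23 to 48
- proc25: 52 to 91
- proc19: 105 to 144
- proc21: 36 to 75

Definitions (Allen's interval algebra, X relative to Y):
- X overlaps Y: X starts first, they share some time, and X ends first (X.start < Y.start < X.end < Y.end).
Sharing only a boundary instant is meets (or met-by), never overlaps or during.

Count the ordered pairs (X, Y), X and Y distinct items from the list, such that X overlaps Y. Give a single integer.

13

Checking all 132 ordered pairs for relation 'overlaps'; matching pairs in alphabetical order:
(proc16, proc21): proc16 overlaps proc21 ✓
(proc18, proc16): proc18 overlaps proc16 ✓
(proc18, proc21): proc18 overlaps proc21 ✓
(proc18, proc24): proc18 overlaps proc24 ✓
(proc20, proc19): proc20 overlaps proc19 ✓
(proc21, proc25): proc21 overlaps proc25 ✓
(proc24, proc21): proc24 overlaps proc21 ✓
(proc24, proc25): proc24 overlaps proc25 ✓
(proc25, proc20): proc25 overlaps proc20 ✓
(proc26, proc16): proc26 overlaps proc16 ✓
(proc27, proc16): proc27 overlaps proc16 ✓
(proc27, proc21): proc27 overlaps proc21 ✓
(proc27, proc24): proc27 overlaps proc24 ✓
Count: 13.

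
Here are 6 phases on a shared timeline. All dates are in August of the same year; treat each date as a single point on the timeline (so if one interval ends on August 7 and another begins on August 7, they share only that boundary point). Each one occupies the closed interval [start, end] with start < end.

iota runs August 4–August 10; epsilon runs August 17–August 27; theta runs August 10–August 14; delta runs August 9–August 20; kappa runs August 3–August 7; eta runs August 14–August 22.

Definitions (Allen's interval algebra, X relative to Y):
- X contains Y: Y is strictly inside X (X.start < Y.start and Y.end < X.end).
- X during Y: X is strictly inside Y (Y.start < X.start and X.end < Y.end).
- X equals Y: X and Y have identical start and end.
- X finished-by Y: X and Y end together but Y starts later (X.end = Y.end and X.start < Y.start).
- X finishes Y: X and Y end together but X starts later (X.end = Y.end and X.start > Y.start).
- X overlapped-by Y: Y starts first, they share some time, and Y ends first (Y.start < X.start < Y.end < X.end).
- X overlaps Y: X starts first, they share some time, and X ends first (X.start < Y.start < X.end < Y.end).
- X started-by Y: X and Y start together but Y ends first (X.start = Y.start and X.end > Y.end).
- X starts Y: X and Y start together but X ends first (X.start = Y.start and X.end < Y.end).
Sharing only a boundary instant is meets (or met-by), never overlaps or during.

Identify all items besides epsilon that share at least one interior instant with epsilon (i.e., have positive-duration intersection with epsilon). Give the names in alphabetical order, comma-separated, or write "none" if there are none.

Target epsilon = [August 17, August 27].
delta [August 9, August 20] → overlaps → yes.
eta [August 14, August 22] → overlaps → yes.
iota [August 4, August 10] → before → no.
kappa [August 3, August 7] → before → no.
theta [August 10, August 14] → before → no.
Result: delta, eta.

delta, eta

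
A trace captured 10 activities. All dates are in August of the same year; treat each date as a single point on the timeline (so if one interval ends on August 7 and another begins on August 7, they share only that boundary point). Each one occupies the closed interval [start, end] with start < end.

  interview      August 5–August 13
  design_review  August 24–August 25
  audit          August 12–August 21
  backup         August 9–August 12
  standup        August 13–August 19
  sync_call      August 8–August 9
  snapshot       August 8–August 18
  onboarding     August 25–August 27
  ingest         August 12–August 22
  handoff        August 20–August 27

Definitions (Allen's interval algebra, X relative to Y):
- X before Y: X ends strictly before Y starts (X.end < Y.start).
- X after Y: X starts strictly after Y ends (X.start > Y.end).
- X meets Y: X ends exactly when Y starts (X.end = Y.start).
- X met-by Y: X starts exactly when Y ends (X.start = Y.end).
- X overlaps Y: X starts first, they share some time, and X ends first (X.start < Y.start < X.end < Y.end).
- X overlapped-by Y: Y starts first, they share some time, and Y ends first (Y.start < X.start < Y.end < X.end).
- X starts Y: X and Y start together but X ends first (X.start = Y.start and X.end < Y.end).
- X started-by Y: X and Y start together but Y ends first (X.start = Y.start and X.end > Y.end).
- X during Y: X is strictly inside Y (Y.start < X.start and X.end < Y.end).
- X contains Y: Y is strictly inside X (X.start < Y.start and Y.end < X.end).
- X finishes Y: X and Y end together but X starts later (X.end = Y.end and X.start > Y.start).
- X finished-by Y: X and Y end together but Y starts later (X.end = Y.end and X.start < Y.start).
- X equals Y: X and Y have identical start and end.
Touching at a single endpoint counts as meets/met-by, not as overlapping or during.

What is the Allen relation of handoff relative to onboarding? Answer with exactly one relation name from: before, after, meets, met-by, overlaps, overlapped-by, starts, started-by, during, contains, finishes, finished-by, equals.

handoff = [August 20, August 27]; onboarding = [August 25, August 27].
Compare endpoints: handoff.start < onboarding.start, handoff.start < onboarding.end, handoff.end > onboarding.start, handoff.end = onboarding.end.
That pattern is 'finished-by'.

finished-by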